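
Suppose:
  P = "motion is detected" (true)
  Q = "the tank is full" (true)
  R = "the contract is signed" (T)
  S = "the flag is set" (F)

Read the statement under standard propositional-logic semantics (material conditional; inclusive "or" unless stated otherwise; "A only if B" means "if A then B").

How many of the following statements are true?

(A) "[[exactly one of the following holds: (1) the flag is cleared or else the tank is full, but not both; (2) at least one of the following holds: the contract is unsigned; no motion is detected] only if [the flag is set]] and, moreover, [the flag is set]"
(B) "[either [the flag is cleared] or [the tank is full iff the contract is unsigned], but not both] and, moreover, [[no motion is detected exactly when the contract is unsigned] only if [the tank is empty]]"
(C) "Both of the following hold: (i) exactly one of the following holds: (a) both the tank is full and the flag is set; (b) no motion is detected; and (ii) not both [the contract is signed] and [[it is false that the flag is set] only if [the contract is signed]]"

0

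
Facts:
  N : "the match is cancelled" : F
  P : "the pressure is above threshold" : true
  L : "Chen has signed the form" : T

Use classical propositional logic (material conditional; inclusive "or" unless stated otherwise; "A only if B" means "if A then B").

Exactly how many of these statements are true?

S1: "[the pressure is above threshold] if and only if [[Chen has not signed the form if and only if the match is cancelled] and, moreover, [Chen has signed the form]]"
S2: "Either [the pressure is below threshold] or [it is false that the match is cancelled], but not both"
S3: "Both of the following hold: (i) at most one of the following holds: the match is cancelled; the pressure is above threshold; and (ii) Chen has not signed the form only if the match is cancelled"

S1: This is P ↔ ((¬L ↔ N) ∧ L).

¬L = ¬T = F
¬L ↔ N = F ↔ F = T
(¬L ↔ N) ∧ L = T ∧ T = T
P ↔ ((¬L ↔ N) ∧ L) = T ↔ T = T
Hence S1 is true.

S2: Formalization: ¬P ⊕ ¬N

¬P = ¬T = F
¬N = ¬F = T
¬P ⊕ ¬N = F ⊕ T = T
Hence S2 is true.

S3: This is (N ↑ P) ∧ (¬L → N).

N ↑ P = F ↑ T = T
¬L = ¬T = F
¬L → N = F → F = T
(N ↑ P) ∧ (¬L → N) = T ∧ T = T
So S3 is true.

Count: 3.

3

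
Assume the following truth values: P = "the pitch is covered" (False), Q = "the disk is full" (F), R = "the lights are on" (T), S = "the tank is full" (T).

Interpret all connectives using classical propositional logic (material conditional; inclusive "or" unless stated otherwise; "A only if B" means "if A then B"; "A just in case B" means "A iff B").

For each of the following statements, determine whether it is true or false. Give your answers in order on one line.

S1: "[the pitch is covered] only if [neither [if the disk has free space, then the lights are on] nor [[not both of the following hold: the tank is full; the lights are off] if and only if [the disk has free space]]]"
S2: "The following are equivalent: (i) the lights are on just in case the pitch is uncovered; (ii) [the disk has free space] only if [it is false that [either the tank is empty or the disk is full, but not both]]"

S1: Parsed as P -> ((~Q -> R) nor ((S nand ~R) <-> ~Q))

~Q = ~F = T
~Q -> R = T -> T = T
~R = ~T = F
S nand ~R = T nand F = T
~Q = ~F = T
(S nand ~R) <-> ~Q = T <-> T = T
(~Q -> R) nor ((S nand ~R) <-> ~Q) = T nor T = F
P -> ((~Q -> R) nor ((S nand ~R) <-> ~Q)) = F -> F = T
Hence S1 is true.

S2: This is (R <-> ~P) <-> (~Q -> ~(~S xor Q)).

~P = ~F = T
R <-> ~P = T <-> T = T
~Q = ~F = T
~S = ~T = F
~S xor Q = F xor F = F
~(~S xor Q) = ~F = T
~Q -> ~(~S xor Q) = T -> T = T
(R <-> ~P) <-> (~Q -> ~(~S xor Q)) = T <-> T = T
Hence S2 is true.

S1 true; S2 true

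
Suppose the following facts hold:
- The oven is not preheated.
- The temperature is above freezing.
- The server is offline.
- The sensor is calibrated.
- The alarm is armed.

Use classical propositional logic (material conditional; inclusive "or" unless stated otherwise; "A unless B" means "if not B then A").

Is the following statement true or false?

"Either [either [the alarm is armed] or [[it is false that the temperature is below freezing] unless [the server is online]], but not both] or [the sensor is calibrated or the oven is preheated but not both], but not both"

Let P = "the alarm is armed" (T), V = "the temperature is below freezing" (F), W = "the server is online" (F), K = "the sensor is calibrated" (T), D = "the oven is preheated" (F).
This is (P ⊕ (¬V ∨ W)) ⊕ (K ⊕ D).

¬V = ¬F = T
¬V ∨ W = T ∨ F = T
P ⊕ (¬V ∨ W) = T ⊕ T = F
K ⊕ D = T ⊕ F = T
(P ⊕ (¬V ∨ W)) ⊕ (K ⊕ D) = F ⊕ T = T

The statement is true.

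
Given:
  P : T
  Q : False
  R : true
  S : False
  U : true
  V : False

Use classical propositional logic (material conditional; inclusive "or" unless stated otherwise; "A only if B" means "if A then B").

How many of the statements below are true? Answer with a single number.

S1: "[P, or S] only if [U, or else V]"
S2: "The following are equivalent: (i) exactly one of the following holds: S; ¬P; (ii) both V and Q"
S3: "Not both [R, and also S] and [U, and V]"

3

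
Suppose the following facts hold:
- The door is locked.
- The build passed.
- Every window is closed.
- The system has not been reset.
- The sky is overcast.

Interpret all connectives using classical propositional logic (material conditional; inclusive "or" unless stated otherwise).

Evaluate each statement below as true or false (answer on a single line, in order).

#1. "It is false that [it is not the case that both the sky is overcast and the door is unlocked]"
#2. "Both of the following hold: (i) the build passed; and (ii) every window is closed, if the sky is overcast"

#1 false / #2 true

Let M = "the sky is overcast" (True), W = "the door is locked" (True), Q = "the build passed" (True), S = "a window is open" (False).

#1: Parsed as not (M nand not W)

not W = not True = False
M nand not W = True nand False = True
not (M nand not W) = not True = False
Hence #1 is false.

#2: In symbols: Q and (M -> not S)

not S = not False = True
M -> not S = True -> True = True
Q and (M -> not S) = True and True = True
Hence #2 is true.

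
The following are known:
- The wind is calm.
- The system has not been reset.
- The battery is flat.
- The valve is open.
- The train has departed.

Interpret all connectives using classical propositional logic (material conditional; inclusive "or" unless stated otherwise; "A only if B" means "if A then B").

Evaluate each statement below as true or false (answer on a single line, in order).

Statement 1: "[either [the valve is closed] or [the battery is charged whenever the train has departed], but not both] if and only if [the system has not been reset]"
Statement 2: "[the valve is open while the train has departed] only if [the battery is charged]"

Statement 1 false, Statement 2 false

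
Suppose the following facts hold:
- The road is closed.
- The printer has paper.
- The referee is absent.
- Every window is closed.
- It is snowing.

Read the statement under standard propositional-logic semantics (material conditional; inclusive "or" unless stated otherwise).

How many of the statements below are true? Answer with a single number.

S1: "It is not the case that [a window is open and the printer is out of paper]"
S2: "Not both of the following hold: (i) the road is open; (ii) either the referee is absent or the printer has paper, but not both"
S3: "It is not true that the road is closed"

2

Let S = "a window is open" (F), Q = "the printer has paper" (T), P = "the road is closed" (T), R = "the referee is present" (F).

S1: Parsed as ¬(S ∧ ¬Q)

¬Q = ¬T = F
S ∧ ¬Q = F ∧ F = F
¬(S ∧ ¬Q) = ¬F = T
Hence S1 is true.

S2: This is ¬P ↑ (¬R ⊕ Q).

¬P = ¬T = F
¬R = ¬F = T
¬R ⊕ Q = T ⊕ T = F
¬P ↑ (¬R ⊕ Q) = F ↑ F = T
Thus S2 is true.

S3: This is ¬P.

¬P = ¬T = F
So S3 is false.

2 of the 3 statements are true (S1, S2).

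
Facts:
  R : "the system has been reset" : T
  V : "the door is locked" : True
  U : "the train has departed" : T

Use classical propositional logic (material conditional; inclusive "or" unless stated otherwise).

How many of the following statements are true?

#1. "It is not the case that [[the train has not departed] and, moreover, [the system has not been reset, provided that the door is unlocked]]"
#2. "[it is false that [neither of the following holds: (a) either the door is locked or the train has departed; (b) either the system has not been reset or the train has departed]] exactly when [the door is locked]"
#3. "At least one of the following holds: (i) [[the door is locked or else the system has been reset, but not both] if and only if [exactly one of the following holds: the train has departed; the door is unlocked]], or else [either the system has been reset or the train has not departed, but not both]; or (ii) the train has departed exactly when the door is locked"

3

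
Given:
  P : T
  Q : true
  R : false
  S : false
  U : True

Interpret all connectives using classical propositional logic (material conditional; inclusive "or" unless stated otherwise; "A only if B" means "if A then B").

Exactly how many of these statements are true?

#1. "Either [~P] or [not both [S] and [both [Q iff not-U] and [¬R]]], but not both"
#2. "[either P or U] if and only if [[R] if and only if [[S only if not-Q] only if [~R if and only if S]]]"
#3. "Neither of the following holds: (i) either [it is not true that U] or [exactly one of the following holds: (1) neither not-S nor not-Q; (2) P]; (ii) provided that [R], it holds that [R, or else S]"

2

#1: This is ¬P ⊕ (S ↑ ((Q ↔ ¬U) ∧ ¬R)).

¬P = ¬T = F
¬U = ¬T = F
Q ↔ ¬U = T ↔ F = F
¬R = ¬F = T
(Q ↔ ¬U) ∧ ¬R = F ∧ T = F
S ↑ ((Q ↔ ¬U) ∧ ¬R) = F ↑ F = T
¬P ⊕ (S ↑ ((Q ↔ ¬U) ∧ ¬R)) = F ⊕ T = T
Hence #1 is true.

#2: This is (P ∨ U) ↔ (R ↔ ((S → ¬Q) → (¬R ↔ S))).

P ∨ U = T ∨ T = T
¬Q = ¬T = F
S → ¬Q = F → F = T
¬R = ¬F = T
¬R ↔ S = T ↔ F = F
(S → ¬Q) → (¬R ↔ S) = T → F = F
R ↔ ((S → ¬Q) → (¬R ↔ S)) = F ↔ F = T
(P ∨ U) ↔ (R ↔ ((S → ¬Q) → (¬R ↔ S))) = T ↔ T = T
Hence #2 is true.

#3: Formalization: (¬U ∨ ((¬S ↓ ¬Q) ⊕ P)) ↓ (R → (R ∨ S))

¬U = ¬T = F
¬S = ¬F = T
¬Q = ¬T = F
¬S ↓ ¬Q = T ↓ F = F
(¬S ↓ ¬Q) ⊕ P = F ⊕ T = T
¬U ∨ ((¬S ↓ ¬Q) ⊕ P) = F ∨ T = T
R ∨ S = F ∨ F = F
R → (R ∨ S) = F → F = T
(¬U ∨ ((¬S ↓ ¬Q) ⊕ P)) ↓ (R → (R ∨ S)) = T ↓ T = F
So #3 is false.

Count: 2.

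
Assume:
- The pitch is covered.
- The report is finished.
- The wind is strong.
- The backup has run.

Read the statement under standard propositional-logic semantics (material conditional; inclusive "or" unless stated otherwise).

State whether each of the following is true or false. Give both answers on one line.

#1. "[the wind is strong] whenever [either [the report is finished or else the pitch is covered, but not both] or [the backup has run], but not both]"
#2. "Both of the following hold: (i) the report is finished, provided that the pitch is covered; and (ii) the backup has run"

#1 true; #2 true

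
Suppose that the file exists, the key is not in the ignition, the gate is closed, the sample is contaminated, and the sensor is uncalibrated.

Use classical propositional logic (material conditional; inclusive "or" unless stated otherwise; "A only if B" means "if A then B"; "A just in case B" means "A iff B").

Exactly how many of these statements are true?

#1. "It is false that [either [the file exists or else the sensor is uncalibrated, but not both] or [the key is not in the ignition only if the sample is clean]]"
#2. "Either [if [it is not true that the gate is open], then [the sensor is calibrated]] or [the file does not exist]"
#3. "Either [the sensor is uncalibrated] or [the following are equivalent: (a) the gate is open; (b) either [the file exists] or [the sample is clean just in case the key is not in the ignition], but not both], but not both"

Let P = "the file exists" (T), U = "the sensor is calibrated" (F), Q = "the key is in the ignition" (F), S = "the sample is contaminated" (T), R = "the gate is open" (F).

#1: This is ~((P xor ~U) | (~Q -> ~S)).

~U = ~F = T
P xor ~U = T xor T = F
~Q = ~F = T
~S = ~T = F
~Q -> ~S = T -> F = F
(P xor ~U) | (~Q -> ~S) = F | F = F
~((P xor ~U) | (~Q -> ~S)) = ~F = T
Hence #1 is true.

#2: Parsed as (~R -> U) | ~P

~R = ~F = T
~R -> U = T -> F = F
~P = ~T = F
(~R -> U) | ~P = F | F = F
Hence #2 is false.

#3: In symbols: ~U xor (R <-> (P xor (~S <-> ~Q)))

~U = ~F = T
~S = ~T = F
~Q = ~F = T
~S <-> ~Q = F <-> T = F
P xor (~S <-> ~Q) = T xor F = T
R <-> (P xor (~S <-> ~Q)) = F <-> T = F
~U xor (R <-> (P xor (~S <-> ~Q))) = T xor F = T
Thus #3 is true.

Count: 2.

2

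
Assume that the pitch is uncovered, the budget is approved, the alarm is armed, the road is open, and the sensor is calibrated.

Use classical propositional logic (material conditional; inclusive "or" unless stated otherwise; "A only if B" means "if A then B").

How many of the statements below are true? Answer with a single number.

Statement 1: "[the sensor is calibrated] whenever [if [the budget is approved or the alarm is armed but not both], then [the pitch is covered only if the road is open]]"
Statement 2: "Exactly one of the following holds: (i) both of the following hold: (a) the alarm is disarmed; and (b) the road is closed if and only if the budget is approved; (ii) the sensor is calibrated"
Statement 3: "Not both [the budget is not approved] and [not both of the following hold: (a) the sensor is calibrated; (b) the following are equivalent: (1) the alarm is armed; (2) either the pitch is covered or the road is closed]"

Let L = "the budget is approved" (True), N = "the alarm is armed" (True), K = "the pitch is covered" (False), P = "the road is closed" (False), M = "the sensor is calibrated" (True).

Statement 1: Formalization: ((L xor N) -> (K -> not P)) -> M

L xor N = True xor True = False
not P = not False = True
K -> not P = False -> True = True
(L xor N) -> (K -> not P) = False -> True = True
((L xor N) -> (K -> not P)) -> M = True -> True = True
So Statement 1 is true.

Statement 2: This is (not N and (P iff L)) xor M.

not N = not True = False
P iff L = False iff True = False
not N and (P iff L) = False and False = False
(not N and (P iff L)) xor M = False xor True = True
Thus Statement 2 is true.

Statement 3: In symbols: not L nand (M nand (N iff (K or P)))

not L = not True = False
K or P = False or False = False
N iff (K or P) = True iff False = False
M nand (N iff (K or P)) = True nand False = True
not L nand (M nand (N iff (K or P))) = False nand True = True
So Statement 3 is true.

True statements: 3 (Statement 1, Statement 2, Statement 3).

3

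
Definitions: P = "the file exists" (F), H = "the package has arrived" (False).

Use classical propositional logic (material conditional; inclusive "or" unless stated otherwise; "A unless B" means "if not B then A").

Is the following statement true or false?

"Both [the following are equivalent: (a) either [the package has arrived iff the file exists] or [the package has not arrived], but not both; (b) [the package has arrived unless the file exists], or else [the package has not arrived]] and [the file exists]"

False.

Values: H=F, P=F.
Formalization: (((H <-> P) xor ~H) <-> ((H | P) | ~H)) & P

H <-> P = F <-> F = T
~H = ~F = T
(H <-> P) xor ~H = T xor T = F
H | P = F | F = F
~H = ~F = T
(H | P) | ~H = F | T = T
((H <-> P) xor ~H) <-> ((H | P) | ~H) = F <-> T = F
(((H <-> P) xor ~H) <-> ((H | P) | ~H)) & P = F & F = F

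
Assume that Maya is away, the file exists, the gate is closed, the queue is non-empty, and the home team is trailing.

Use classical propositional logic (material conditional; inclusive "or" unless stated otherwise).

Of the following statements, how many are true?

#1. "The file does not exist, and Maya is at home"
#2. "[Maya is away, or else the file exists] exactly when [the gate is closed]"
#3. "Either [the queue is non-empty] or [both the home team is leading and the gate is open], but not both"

2

Let Q = "the file exists" (True), P = "Maya is at home" (False), R = "the gate is open" (False), S = "the queue is empty" (False), U = "the home team is leading" (False).

#1: Formalization: not Q and P

not Q = not True = False
not Q and P = False and False = False
So #1 is false.

#2: Formalization: (not P or Q) iff not R

not P = not False = True
not P or Q = True or True = True
not R = not False = True
(not P or Q) iff not R = True iff True = True
Thus #2 is true.

#3: Parsed as not S xor (U and R)

not S = not False = True
U and R = False and False = False
not S xor (U and R) = True xor False = True
Hence #3 is true.

2 of the 3 statements are true (#2, #3).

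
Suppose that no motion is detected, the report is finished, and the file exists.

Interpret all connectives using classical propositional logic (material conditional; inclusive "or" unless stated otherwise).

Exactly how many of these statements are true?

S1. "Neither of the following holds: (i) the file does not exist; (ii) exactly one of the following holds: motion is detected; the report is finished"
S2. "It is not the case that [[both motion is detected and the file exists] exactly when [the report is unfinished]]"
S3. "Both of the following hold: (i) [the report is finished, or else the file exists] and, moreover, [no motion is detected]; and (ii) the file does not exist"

0

Let V = "the file exists" (True), H = "motion is detected" (False), G = "the report is finished" (True).

S1: This is not V nor (H xor G).

not V = not True = False
H xor G = False xor True = True
not V nor (H xor G) = False nor True = False
Thus S1 is false.

S2: Formalization: not ((H and V) iff not G)

H and V = False and True = False
not G = not True = False
(H and V) iff not G = False iff False = True
not ((H and V) iff not G) = not True = False
Thus S2 is false.

S3: In symbols: ((G or V) and not H) and not V

G or V = True or True = True
not H = not False = True
(G or V) and not H = True and True = True
not V = not True = False
((G or V) and not H) and not V = True and False = False
Thus S3 is false.

Count: 0.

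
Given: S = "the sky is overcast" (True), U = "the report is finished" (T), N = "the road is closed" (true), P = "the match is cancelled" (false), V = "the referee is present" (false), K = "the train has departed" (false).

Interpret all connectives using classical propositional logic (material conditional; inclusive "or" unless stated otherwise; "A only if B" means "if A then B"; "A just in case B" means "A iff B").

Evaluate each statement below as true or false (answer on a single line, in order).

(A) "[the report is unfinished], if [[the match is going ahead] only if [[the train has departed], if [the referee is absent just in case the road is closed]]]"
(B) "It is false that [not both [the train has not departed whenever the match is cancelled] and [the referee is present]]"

(A) true; (B) false

(A): In symbols: (~P -> ((~V <-> N) -> K)) -> ~U

~P = ~F = T
~V = ~F = T
~V <-> N = T <-> T = T
(~V <-> N) -> K = T -> F = F
~P -> ((~V <-> N) -> K) = T -> F = F
~U = ~T = F
(~P -> ((~V <-> N) -> K)) -> ~U = F -> F = T
Thus (A) is true.

(B): Formalization: ~((P -> ~K) nand V)

~K = ~F = T
P -> ~K = F -> T = T
(P -> ~K) nand V = T nand F = T
~((P -> ~K) nand V) = ~T = F
So (B) is false.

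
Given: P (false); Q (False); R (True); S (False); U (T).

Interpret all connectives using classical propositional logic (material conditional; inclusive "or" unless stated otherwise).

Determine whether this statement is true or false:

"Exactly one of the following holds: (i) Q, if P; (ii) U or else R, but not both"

In symbols: (P → Q) ⊕ (U ⊕ R)

P → Q = F → F = T
U ⊕ R = T ⊕ T = F
(P → Q) ⊕ (U ⊕ R) = T ⊕ F = T

True.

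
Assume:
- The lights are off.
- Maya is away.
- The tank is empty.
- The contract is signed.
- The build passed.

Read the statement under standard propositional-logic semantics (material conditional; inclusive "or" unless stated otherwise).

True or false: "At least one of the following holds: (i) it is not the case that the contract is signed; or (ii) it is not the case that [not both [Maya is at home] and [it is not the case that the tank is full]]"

Let S = "the contract is signed" (True), Q = "Maya is at home" (False), R = "the tank is full" (False).
In symbols: not S or not (Q nand not R)

not S = not True = False
not R = not False = True
Q nand not R = False nand True = True
not (Q nand not R) = not True = False
not S or not (Q nand not R) = False or False = False

The statement is false.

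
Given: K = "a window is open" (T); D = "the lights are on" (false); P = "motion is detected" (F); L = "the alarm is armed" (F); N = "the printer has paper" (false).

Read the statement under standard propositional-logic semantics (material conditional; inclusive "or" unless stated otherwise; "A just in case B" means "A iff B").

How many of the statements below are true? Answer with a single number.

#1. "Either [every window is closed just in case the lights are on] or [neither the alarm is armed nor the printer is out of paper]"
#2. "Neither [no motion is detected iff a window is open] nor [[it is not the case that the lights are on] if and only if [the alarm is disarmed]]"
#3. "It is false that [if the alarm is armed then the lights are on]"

#1: Formalization: (not K iff D) or (L nor not N)

not K = not True = False
not K iff D = False iff False = True
not N = not False = True
L nor not N = False nor True = False
(not K iff D) or (L nor not N) = True or False = True
Thus #1 is true.

#2: This is (not P iff K) nor (not D iff not L).

not P = not False = True
not P iff K = True iff True = True
not D = not False = True
not L = not False = True
not D iff not L = True iff True = True
(not P iff K) nor (not D iff not L) = True nor True = False
Hence #2 is false.

#3: This is not (L -> D).

L -> D = False -> False = True
not (L -> D) = not True = False
So #3 is false.

Count: 1.

1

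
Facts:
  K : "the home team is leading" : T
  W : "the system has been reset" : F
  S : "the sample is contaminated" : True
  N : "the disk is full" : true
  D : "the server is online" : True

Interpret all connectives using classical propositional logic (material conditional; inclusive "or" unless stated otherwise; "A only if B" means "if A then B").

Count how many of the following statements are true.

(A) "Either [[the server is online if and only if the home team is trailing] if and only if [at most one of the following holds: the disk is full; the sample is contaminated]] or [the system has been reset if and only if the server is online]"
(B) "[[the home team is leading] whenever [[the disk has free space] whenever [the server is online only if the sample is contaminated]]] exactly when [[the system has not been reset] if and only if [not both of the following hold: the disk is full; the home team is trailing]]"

(A): Formalization: ((D <-> ~K) <-> (N nand S)) | (W <-> D)

~K = ~T = F
D <-> ~K = T <-> F = F
N nand S = T nand T = F
(D <-> ~K) <-> (N nand S) = F <-> F = T
W <-> D = F <-> T = F
((D <-> ~K) <-> (N nand S)) | (W <-> D) = T | F = T
So (A) is true.

(B): In symbols: (((D -> S) -> ~N) -> K) <-> (~W <-> (N nand ~K))

D -> S = T -> T = T
~N = ~T = F
(D -> S) -> ~N = T -> F = F
((D -> S) -> ~N) -> K = F -> T = T
~W = ~F = T
~K = ~T = F
N nand ~K = T nand F = T
~W <-> (N nand ~K) = T <-> T = T
(((D -> S) -> ~N) -> K) <-> (~W <-> (N nand ~K)) = T <-> T = T
Hence (B) is true.

True statements: 2.

2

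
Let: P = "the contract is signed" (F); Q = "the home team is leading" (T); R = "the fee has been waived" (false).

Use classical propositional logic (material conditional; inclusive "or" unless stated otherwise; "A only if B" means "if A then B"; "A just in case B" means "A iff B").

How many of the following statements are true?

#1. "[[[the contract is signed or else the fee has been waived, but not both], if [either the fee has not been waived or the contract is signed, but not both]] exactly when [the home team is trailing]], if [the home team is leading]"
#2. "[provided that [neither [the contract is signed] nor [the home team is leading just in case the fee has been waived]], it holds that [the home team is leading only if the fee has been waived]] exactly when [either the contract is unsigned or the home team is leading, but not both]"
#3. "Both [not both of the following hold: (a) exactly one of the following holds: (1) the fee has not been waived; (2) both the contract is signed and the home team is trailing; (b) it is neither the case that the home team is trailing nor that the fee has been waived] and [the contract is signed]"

2

#1: Parsed as Q -> (((not R xor P) -> (P xor R)) iff not Q)

not R = not False = True
not R xor P = True xor False = True
P xor R = False xor False = False
(not R xor P) -> (P xor R) = True -> False = False
not Q = not True = False
((not R xor P) -> (P xor R)) iff not Q = False iff False = True
Q -> (((not R xor P) -> (P xor R)) iff not Q) = True -> True = True
Hence #1 is true.

#2: Formalization: ((P nor (Q iff R)) -> (Q -> R)) iff (not P xor Q)

Q iff R = True iff False = False
P nor (Q iff R) = False nor False = True
Q -> R = True -> False = False
(P nor (Q iff R)) -> (Q -> R) = True -> False = False
not P = not False = True
not P xor Q = True xor True = False
((P nor (Q iff R)) -> (Q -> R)) iff (not P xor Q) = False iff False = True
So #2 is true.

#3: In symbols: ((not R xor (P and not Q)) nand (not Q nor R)) and P

not R = not False = True
not Q = not True = False
P and not Q = False and False = False
not R xor (P and not Q) = True xor False = True
not Q = not True = False
not Q nor R = False nor False = True
(not R xor (P and not Q)) nand (not Q nor R) = True nand True = False
((not R xor (P and not Q)) nand (not Q nor R)) and P = False and False = False
So #3 is false.

Count: 2.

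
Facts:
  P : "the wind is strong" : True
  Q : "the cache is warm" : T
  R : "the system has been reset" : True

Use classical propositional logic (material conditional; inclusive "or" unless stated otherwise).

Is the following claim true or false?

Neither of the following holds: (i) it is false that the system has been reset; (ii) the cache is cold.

Parsed as ¬R ↓ ¬Q

¬R = ¬T = F
¬Q = ¬T = F
¬R ↓ ¬Q = F ↓ F = T

True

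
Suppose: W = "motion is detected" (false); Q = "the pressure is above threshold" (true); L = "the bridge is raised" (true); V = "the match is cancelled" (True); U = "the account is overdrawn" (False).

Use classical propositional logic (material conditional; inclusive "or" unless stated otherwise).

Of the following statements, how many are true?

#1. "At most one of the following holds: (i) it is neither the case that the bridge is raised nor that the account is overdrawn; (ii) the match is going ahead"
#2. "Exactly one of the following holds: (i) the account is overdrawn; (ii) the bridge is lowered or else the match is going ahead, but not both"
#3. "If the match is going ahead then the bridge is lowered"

2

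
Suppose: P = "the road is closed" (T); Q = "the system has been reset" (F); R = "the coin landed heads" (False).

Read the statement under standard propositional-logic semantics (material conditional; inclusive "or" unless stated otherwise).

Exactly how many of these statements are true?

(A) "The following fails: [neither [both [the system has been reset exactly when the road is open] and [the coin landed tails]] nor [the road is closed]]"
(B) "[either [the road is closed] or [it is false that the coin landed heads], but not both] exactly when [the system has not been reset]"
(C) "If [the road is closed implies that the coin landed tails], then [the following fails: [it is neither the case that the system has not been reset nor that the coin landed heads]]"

(A): Parsed as not (((Q iff not P) and not R) nor P)

not P = not True = False
Q iff not P = False iff False = True
not R = not False = True
(Q iff not P) and not R = True and True = True
((Q iff not P) and not R) nor P = True nor True = False
not (((Q iff not P) and not R) nor P) = not False = True
Thus (A) is true.

(B): Formalization: (P xor not R) iff not Q

not R = not False = True
P xor not R = True xor True = False
not Q = not False = True
(P xor not R) iff not Q = False iff True = False
Thus (B) is false.

(C): Parsed as (P -> not R) -> not (not Q nor R)

not R = not False = True
P -> not R = True -> True = True
not Q = not False = True
not Q nor R = True nor False = False
not (not Q nor R) = not False = True
(P -> not R) -> not (not Q nor R) = True -> True = True
Thus (C) is true.

Count: 2.

2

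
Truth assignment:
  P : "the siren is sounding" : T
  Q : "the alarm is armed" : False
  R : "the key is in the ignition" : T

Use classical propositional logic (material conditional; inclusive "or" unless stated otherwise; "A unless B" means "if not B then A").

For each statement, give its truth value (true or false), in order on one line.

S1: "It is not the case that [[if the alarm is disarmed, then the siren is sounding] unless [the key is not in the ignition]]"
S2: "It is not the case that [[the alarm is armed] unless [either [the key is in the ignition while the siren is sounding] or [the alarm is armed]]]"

S1 False / S2 False

S1: Formalization: not ((not Q -> P) or not R)

not Q = not False = True
not Q -> P = True -> True = True
not R = not True = False
(not Q -> P) or not R = True or False = True
not ((not Q -> P) or not R) = not True = False
Hence S1 is false.

S2: Parsed as not (Q or ((R and P) or Q))

R and P = True and True = True
(R and P) or Q = True or False = True
Q or ((R and P) or Q) = False or True = True
not (Q or ((R and P) or Q)) = not True = False
Hence S2 is false.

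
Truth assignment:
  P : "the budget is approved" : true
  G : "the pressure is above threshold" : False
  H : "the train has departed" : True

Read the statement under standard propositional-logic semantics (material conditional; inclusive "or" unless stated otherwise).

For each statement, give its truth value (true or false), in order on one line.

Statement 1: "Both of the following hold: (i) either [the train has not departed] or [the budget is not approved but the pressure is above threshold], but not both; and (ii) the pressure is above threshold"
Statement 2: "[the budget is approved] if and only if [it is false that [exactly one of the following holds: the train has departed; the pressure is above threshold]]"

Statement 1 False, Statement 2 False

Statement 1: In symbols: (not H xor (not P and G)) and G

not H = not True = False
not P = not True = False
not P and G = False and False = False
not H xor (not P and G) = False xor False = False
(not H xor (not P and G)) and G = False and False = False
Thus Statement 1 is false.

Statement 2: This is P iff not (H xor G).

H xor G = True xor False = True
not (H xor G) = not True = False
P iff not (H xor G) = True iff False = False
So Statement 2 is false.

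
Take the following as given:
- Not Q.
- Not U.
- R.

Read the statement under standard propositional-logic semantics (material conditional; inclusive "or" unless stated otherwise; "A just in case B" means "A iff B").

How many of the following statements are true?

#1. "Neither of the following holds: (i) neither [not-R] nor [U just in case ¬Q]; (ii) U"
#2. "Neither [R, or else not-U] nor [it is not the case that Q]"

0

#1: This is (~R nor (U <-> ~Q)) nor U.

~R = ~T = F
~Q = ~F = T
U <-> ~Q = F <-> T = F
~R nor (U <-> ~Q) = F nor F = T
(~R nor (U <-> ~Q)) nor U = T nor F = F
So #1 is false.

#2: Formalization: (R | ~U) nor ~Q

~U = ~F = T
R | ~U = T | T = T
~Q = ~F = T
(R | ~U) nor ~Q = T nor T = F
Hence #2 is false.

True statements: 0 (none).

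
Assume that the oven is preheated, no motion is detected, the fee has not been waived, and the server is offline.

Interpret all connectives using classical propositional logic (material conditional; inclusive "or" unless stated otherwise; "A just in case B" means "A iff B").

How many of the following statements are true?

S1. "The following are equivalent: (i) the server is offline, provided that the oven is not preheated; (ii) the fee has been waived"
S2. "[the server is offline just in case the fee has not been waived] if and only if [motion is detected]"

Let L = "the oven is preheated" (True), K = "the server is online" (False), R = "the fee has been waived" (False), D = "motion is detected" (False).

S1: In symbols: (not L -> not K) iff R

not L = not True = False
not K = not False = True
not L -> not K = False -> True = True
(not L -> not K) iff R = True iff False = False
Thus S1 is false.

S2: This is (not K iff not R) iff D.

not K = not False = True
not R = not False = True
not K iff not R = True iff True = True
(not K iff not R) iff D = True iff False = False
Hence S2 is false.

0 of the 2 statements are true (none).

0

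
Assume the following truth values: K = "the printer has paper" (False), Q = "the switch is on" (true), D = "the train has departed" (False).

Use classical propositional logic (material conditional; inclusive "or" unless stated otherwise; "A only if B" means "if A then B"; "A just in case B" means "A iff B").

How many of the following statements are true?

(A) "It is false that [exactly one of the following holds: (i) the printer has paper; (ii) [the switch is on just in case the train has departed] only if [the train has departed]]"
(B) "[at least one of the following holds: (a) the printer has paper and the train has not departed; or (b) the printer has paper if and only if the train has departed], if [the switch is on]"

1

(A): This is ¬(K ⊕ ((Q ↔ D) → D)).

Q ↔ D = T ↔ F = F
(Q ↔ D) → D = F → F = T
K ⊕ ((Q ↔ D) → D) = F ⊕ T = T
¬(K ⊕ ((Q ↔ D) → D)) = ¬T = F
So (A) is false.

(B): Parsed as Q → ((K ∧ ¬D) ∨ (K ↔ D))

¬D = ¬F = T
K ∧ ¬D = F ∧ T = F
K ↔ D = F ↔ F = T
(K ∧ ¬D) ∨ (K ↔ D) = F ∨ T = T
Q → ((K ∧ ¬D) ∨ (K ↔ D)) = T → T = T
Hence (B) is true.

Count: 1.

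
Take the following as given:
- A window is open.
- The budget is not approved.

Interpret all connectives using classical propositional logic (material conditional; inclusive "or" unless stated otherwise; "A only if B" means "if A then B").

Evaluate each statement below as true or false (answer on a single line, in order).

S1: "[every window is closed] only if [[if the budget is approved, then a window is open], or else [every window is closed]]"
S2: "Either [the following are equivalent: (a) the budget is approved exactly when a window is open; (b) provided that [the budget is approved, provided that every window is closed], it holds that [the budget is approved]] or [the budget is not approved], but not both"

Let P = "a window is open" (T), Q = "the budget is approved" (F).

S1: This is ¬P → ((Q → P) ∨ ¬P).

¬P = ¬T = F
Q → P = F → T = T
¬P = ¬T = F
(Q → P) ∨ ¬P = T ∨ F = T
¬P → ((Q → P) ∨ ¬P) = F → T = T
So S1 is true.

S2: This is ((Q ↔ P) ↔ ((¬P → Q) → Q)) ⊕ ¬Q.

Q ↔ P = F ↔ T = F
¬P = ¬T = F
¬P → Q = F → F = T
(¬P → Q) → Q = T → F = F
(Q ↔ P) ↔ ((¬P → Q) → Q) = F ↔ F = T
¬Q = ¬F = T
((Q ↔ P) ↔ ((¬P → Q) → Q)) ⊕ ¬Q = T ⊕ T = F
So S2 is false.

S1 True / S2 False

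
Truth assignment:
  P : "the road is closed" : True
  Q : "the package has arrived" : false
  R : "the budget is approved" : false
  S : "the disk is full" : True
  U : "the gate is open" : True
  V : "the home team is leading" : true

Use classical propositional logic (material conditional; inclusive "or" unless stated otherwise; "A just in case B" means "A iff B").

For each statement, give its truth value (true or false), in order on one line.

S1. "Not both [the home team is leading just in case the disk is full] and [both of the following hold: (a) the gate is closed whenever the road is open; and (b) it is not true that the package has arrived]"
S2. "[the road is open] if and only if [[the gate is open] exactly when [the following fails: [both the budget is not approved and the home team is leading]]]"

S1: In symbols: (V <-> S) nand ((~P -> ~U) & ~Q)

V <-> S = T <-> T = T
~P = ~T = F
~U = ~T = F
~P -> ~U = F -> F = T
~Q = ~F = T
(~P -> ~U) & ~Q = T & T = T
(V <-> S) nand ((~P -> ~U) & ~Q) = T nand T = F
Hence S1 is false.

S2: In symbols: ~P <-> (U <-> ~(~R & V))

~P = ~T = F
~R = ~F = T
~R & V = T & T = T
~(~R & V) = ~T = F
U <-> ~(~R & V) = T <-> F = F
~P <-> (U <-> ~(~R & V)) = F <-> F = T
Hence S2 is true.

S1 false; S2 true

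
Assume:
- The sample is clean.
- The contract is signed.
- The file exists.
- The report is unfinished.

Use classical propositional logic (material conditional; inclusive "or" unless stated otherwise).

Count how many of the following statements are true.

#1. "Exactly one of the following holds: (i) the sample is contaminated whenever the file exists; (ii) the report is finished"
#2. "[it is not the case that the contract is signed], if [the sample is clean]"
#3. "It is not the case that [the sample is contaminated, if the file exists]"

Let N = "the file exists" (True), P = "the sample is contaminated" (False), L = "the report is finished" (False), V = "the contract is signed" (True).

#1: This is (N -> P) xor L.

N -> P = True -> False = False
(N -> P) xor L = False xor False = False
Hence #1 is false.

#2: This is not P -> not V.

not P = not False = True
not V = not True = False
not P -> not V = True -> False = False
Hence #2 is false.

#3: In symbols: not (N -> P)

N -> P = True -> False = False
not (N -> P) = not False = True
So #3 is true.

True statements: 1.

1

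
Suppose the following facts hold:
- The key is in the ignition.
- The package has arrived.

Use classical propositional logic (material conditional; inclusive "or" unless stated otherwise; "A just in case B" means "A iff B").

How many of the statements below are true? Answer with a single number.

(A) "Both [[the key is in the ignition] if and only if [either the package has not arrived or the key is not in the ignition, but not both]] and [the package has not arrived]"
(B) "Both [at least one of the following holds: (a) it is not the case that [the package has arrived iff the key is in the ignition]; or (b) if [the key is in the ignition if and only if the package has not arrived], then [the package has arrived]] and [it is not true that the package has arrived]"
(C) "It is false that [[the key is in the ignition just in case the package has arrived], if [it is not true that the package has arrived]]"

Let P = "the key is in the ignition" (T), Q = "the package has arrived" (T).

(A): This is (P ↔ (¬Q ⊕ ¬P)) ∧ ¬Q.

¬Q = ¬T = F
¬P = ¬T = F
¬Q ⊕ ¬P = F ⊕ F = F
P ↔ (¬Q ⊕ ¬P) = T ↔ F = F
¬Q = ¬T = F
(P ↔ (¬Q ⊕ ¬P)) ∧ ¬Q = F ∧ F = F
Hence (A) is false.

(B): Formalization: (¬(Q ↔ P) ∨ ((P ↔ ¬Q) → Q)) ∧ ¬Q

Q ↔ P = T ↔ T = T
¬(Q ↔ P) = ¬T = F
¬Q = ¬T = F
P ↔ ¬Q = T ↔ F = F
(P ↔ ¬Q) → Q = F → T = T
¬(Q ↔ P) ∨ ((P ↔ ¬Q) → Q) = F ∨ T = T
¬Q = ¬T = F
(¬(Q ↔ P) ∨ ((P ↔ ¬Q) → Q)) ∧ ¬Q = T ∧ F = F
So (B) is false.

(C): Formalization: ¬(¬Q → (P ↔ Q))

¬Q = ¬T = F
P ↔ Q = T ↔ T = T
¬Q → (P ↔ Q) = F → T = T
¬(¬Q → (P ↔ Q)) = ¬T = F
Hence (C) is false.

Count: 0.

0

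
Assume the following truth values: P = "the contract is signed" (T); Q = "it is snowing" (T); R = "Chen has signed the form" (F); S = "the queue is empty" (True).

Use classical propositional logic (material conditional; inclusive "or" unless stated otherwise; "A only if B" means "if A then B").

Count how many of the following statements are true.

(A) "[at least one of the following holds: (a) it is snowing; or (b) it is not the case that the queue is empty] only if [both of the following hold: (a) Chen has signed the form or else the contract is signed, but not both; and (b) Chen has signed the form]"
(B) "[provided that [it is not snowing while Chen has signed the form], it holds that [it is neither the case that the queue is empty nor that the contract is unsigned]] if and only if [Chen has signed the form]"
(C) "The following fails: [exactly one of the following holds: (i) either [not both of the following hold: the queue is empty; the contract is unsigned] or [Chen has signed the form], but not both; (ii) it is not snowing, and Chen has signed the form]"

(A): This is (Q ∨ ¬S) → ((R ⊕ P) ∧ R).

¬S = ¬T = F
Q ∨ ¬S = T ∨ F = T
R ⊕ P = F ⊕ T = T
(R ⊕ P) ∧ R = T ∧ F = F
(Q ∨ ¬S) → ((R ⊕ P) ∧ R) = T → F = F
Hence (A) is false.

(B): This is ((¬Q ∧ R) → (S ↓ ¬P)) ↔ R.

¬Q = ¬T = F
¬Q ∧ R = F ∧ F = F
¬P = ¬T = F
S ↓ ¬P = T ↓ F = F
(¬Q ∧ R) → (S ↓ ¬P) = F → F = T
((¬Q ∧ R) → (S ↓ ¬P)) ↔ R = T ↔ F = F
Thus (B) is false.

(C): This is ¬(((S ↑ ¬P) ⊕ R) ⊕ (¬Q ∧ R)).

¬P = ¬T = F
S ↑ ¬P = T ↑ F = T
(S ↑ ¬P) ⊕ R = T ⊕ F = T
¬Q = ¬T = F
¬Q ∧ R = F ∧ F = F
((S ↑ ¬P) ⊕ R) ⊕ (¬Q ∧ R) = T ⊕ F = T
¬(((S ↑ ¬P) ⊕ R) ⊕ (¬Q ∧ R)) = ¬T = F
Thus (C) is false.

True statements: 0 (none).

0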